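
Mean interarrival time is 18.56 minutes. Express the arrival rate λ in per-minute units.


λ = 1/(interarrival time) in consistent units.
1 minute = 1 min, so λ = 1/18.56 = 0.05388 per minute

Final: 0.05388 /min


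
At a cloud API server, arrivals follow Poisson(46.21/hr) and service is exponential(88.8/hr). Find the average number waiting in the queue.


ρ = 46.21/88.8 = 0.5204
Lq = ρ²/(1−ρ) = 0.2708/0.4796 = 0.5646

Final: 0.5646


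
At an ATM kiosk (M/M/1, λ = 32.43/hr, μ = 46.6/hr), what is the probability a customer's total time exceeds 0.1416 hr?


W ~ Exponential(μ−λ) for M/M/1.
μ − λ = 46.6 − 32.43 = 14.1700
P(W > t) = e^{−(μ−λ)t} = e^{−2.0065} = 0.134462

Final: 0.134462


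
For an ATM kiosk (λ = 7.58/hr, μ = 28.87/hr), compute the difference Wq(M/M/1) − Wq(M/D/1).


ρ = 7.58/28.87 = 0.2626
Wq(M/M/1) = ρ/(μ−λ) = 0.2626/21.29 = 0.01233 hr
Wq(M/D/1) = ρ/(2(μ−λ)) = 0.006166 hr
Savings = 0.01233 − 0.006166 = 0.006166 hr

Final: 0.006166 hr


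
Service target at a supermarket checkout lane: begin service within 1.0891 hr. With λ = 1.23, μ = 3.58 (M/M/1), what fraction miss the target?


ρ = 1.23/3.58 = 0.3436
P(Wq > t) = ρ·e^{−(μ−λ)t} = 0.3436·e^{−2.5594}
= 0.3436·0.077352 = 0.026576

Final: 0.026576


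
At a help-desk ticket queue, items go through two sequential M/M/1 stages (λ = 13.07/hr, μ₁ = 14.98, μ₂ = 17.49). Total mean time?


Each node sees arrival rate λ = 13.07/hr (tandem ⇒ throughput preserved).
W₁ = 1/(μ₁−λ) = 1/(14.98−13.07) = 0.52356 hr
W₂ = 1/(μ₂−λ) = 1/(17.49−13.07) = 0.22624 hr
W_total = W₁ + W₂ = 0.52356 + 0.22624 = 0.74980 hr

Final: 0.74980 hr


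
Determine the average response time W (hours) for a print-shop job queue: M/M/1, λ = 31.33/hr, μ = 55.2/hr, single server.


W = 1/(μ−λ) = 1/(55.2 − 31.33) = 1/23.87 = 0.04189 hr

Final: 0.04189 hr


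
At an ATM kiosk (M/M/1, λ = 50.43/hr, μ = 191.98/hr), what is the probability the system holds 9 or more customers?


ρ = 50.43/191.98 = 0.2627
P(N ≥ n) = ρ^n = 0.2627^9 = 0.000005955

Final: 0.000005955


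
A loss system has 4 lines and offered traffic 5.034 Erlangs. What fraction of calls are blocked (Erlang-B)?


B(c,a) = (a^c/c!) / Σ_{k=0}^{c} a^k/k!
a^4/4! = 26.757258
Σ terms (k=0..4): 1.00000 + 5.03400 + 12.67058 + 21.26123 + 26.75726 = 66.723066
B = 26.757258/66.723066 = 0.401020

Final: 0.401020


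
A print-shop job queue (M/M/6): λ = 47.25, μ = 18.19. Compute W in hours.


a = 2.5976; ρ = 0.4329; P₀ = 0.073924
Lq = P₀·a^c·ρ/(c!(1−ρ)²) = 0.04246
Wq = Lq/λ = 0.04246/47.25 = 0.0008987 hr
W = Wq + 1/μ = 0.0008987 + 0.05498 = 0.05587 hr

Final: 0.05587 hr


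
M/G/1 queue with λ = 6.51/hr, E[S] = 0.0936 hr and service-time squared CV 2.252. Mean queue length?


ρ = λ·E[S] = 6.51·0.0936 = 0.6093
Lq = ρ²(1+C_s²)/(2(1−ρ)) = 0.3713·(1+2.252)/(2·0.3907)
= 0.3713·3.2520/0.7813 = 1.54536

Final: 1.54536


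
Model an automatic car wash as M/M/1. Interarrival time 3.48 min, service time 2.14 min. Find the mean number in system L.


λ = 60/3.48 = 17.2414 /hr
μ = 60/2.14 = 28.0374 /hr
ρ = λ/μ = 17.2414/28.0374 = 0.6149
L = ρ/(1−ρ) = 0.6149/0.3851 = 1.5970

Final: 1.5970


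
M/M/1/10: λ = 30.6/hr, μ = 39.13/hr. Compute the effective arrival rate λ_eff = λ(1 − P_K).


ρ = 0.7820; P_K = (1−ρ)ρ^10/(1−ρ^11) = 0.019981
λ_eff = λ(1 − P_K) = 30.6·(1 − 0.019981) = 30.6·0.980019 = 29.9886 /hr

Final: 29.9886 /hr


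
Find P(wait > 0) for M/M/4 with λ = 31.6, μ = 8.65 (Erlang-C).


a = λ/μ = 3.6532; ρ = a/4 = 0.9133
P₀ = 0.009520 (from M/M/c formula)
C(c,a) = [a^c/(c!(1−ρ))]·P₀ = [178.10819/(24·0.08671)]·0.009520
= 85.59088·0.009520 = 0.814820

Final: 0.814820


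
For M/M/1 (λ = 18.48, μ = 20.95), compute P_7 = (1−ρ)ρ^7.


ρ = 18.48/20.95 = 0.8821
P_n = (1−ρ)·ρ^n = (1 − 0.8821)·0.8821^7 = 0.1179·0.415552 = 0.048994

Final: 0.048994


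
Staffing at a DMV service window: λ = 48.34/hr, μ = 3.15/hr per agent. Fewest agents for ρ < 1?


Stability requires cμ > λ ⇔ c > λ/μ.
λ/μ = 48.34/3.15 = 15.3460
Minimum integer c = ⌊15.3460⌋ + 1 = 16
Check: 16·3.15 = 50.40 > 48.34, while 15·3.15 = 47.25 ≤ 48.34

Final: 16 servers


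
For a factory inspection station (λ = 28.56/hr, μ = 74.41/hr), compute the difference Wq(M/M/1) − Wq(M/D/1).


ρ = 28.56/74.41 = 0.3838
Wq(M/M/1) = ρ/(μ−λ) = 0.3838/45.85 = 0.008371 hr
Wq(M/D/1) = ρ/(2(μ−λ)) = 0.004186 hr
Savings = 0.008371 − 0.004186 = 0.004186 hr

Final: 0.004186 hr


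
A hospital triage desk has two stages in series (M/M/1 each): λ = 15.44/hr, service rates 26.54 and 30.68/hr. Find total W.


Each node sees arrival rate λ = 15.44/hr (tandem ⇒ throughput preserved).
W₁ = 1/(μ₁−λ) = 1/(26.54−15.44) = 0.09009 hr
W₂ = 1/(μ₂−λ) = 1/(30.68−15.44) = 0.06562 hr
W_total = W₁ + W₂ = 0.09009 + 0.06562 = 0.15571 hr

Final: 0.15571 hr


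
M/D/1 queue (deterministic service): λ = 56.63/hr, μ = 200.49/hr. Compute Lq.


ρ = 56.63/200.49 = 0.2825
M/D/1: Lq = ρ²/(2(1−ρ)) = 0.07978/(2·0.7175) = 0.05559

Final: 0.05559


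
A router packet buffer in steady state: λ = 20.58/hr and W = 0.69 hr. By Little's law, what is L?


L = λW = 20.58·0.69 = 14.2002

Final: 14.2002


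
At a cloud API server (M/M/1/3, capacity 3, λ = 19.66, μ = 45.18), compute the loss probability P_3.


ρ = λ/μ = 19.66/45.18 = 0.4351
P_K = (1−ρ)ρ^K/(1−ρ^(K+1)) = (0.5649·0.082397)/(1 − 0.035855)
= 0.046542/0.964145 = 0.048273

Final: 0.048273


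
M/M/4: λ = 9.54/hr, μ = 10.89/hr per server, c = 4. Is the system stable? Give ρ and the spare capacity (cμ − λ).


Total capacity cμ = 4·10.89 = 43.56/hr
ρ = λ/(cμ) = 9.54/43.56 = 0.2190
Stable ⇔ ρ < 1: YES
Spare capacity = cμ − λ = 43.56 − 9.54 = 34.02/hr

Final: ρ = 0.2190; stable; margin = 34.02/hr


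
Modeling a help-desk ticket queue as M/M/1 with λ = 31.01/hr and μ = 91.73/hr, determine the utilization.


ρ = λ/μ = 31.01/91.73 = 0.3381

Final: 0.3381


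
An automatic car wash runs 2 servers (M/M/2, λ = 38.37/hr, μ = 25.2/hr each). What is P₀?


a = λ/μ = 38.37/25.2 = 1.5226; ρ = a/c = 0.7613
Σ_{k=0}^{1} a^k/k! (terms k=0..1) = 1.00000 + 1.52262 = 2.52262
Tail: a^2/(2!(1−ρ)) = 2.31837/(2·0.2387) = 4.85643
P₀ = 1/(2.52262 + 4.85643) = 1/7.37905 = 0.135519

Final: 0.135519


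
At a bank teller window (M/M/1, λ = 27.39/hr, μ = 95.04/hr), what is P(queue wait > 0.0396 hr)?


ρ = 27.39/95.04 = 0.2882
P(Wq > t) = ρ·e^{−(μ−λ)t} = 0.2882·e^{−2.6789}
= 0.2882·0.068636 = 0.019780

Final: 0.019780


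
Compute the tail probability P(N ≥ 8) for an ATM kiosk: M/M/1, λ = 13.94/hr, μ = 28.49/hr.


ρ = 13.94/28.49 = 0.4893
P(N ≥ n) = ρ^n = 0.4893^8 = 0.003285

Final: 0.003285


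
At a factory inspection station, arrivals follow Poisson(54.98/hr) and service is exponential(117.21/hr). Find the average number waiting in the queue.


ρ = 54.98/117.21 = 0.4691
Lq = ρ²/(1−ρ) = 0.2200/0.5309 = 0.4144

Final: 0.4144


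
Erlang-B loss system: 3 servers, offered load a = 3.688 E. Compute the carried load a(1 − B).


B(3,3.688) = 0.421195 (Erlang-B)
Carried load = a(1 − B) = 3.688·(1 − 0.421195) = 3.688·0.578805 = 2.1346 E

Final: 2.1346 Erlangs


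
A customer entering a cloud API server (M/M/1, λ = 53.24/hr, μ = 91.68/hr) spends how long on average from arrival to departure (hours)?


W = 1/(μ−λ) = 1/(91.68 − 53.24) = 1/38.44 = 0.02601 hr

Final: 0.02601 hr


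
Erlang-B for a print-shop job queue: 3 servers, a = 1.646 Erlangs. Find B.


B(c,a) = (a^c/c!) / Σ_{k=0}^{c} a^k/k!
a^3/3! = 0.743256
Σ terms (k=0..3): 1.00000 + 1.64600 + 1.35466 + 0.74326 = 4.743914
B = 0.743256/4.743914 = 0.156676

Final: 0.156676


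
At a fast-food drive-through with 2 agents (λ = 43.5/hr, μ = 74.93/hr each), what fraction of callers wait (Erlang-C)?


a = λ/μ = 0.5805; ρ = a/2 = 0.2903
P₀ = 0.550062 (from M/M/c formula)
C(c,a) = [a^c/(c!(1−ρ))]·P₀ = [0.33703/(2·0.7097)]·0.550062
= 0.23743·0.550062 = 0.130604

Final: 0.130604


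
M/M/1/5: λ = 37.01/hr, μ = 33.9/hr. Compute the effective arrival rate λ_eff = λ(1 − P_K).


ρ = 1.0917; P_K = (1−ρ)ρ^5/(1−ρ^6) = 0.205248
λ_eff = λ(1 − P_K) = 37.01·(1 − 0.205248) = 37.01·0.794752 = 29.4138 /hr

Final: 29.4138 /hr


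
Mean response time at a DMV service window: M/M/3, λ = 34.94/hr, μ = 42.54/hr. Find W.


a = 0.8213; ρ = 0.2738; P₀ = 0.437482
Lq = P₀·a^c·ρ/(c!(1−ρ)²) = 0.02097
Wq = Lq/λ = 0.02097/34.94 = 0.0006002 hr
W = Wq + 1/μ = 0.0006002 + 0.02351 = 0.02411 hr

Final: 0.02411 hr


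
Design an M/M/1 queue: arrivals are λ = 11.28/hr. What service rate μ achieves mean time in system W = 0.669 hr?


W = 1/(μ−λ) ⇒ μ − λ = 1/W = 1/0.669 = 1.4948
μ = λ + 1/W = 11.28 + 1.4948 = 12.7748 per hr

Final: 12.7748 /hr


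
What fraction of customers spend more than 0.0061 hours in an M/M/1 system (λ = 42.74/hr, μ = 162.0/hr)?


W ~ Exponential(μ−λ) for M/M/1.
μ − λ = 162.0 − 42.74 = 119.2600
P(W > t) = e^{−(μ−λ)t} = e^{−0.7275} = 0.483122

Final: 0.483122


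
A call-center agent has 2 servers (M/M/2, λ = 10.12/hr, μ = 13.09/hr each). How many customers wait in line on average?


a = λ/μ = 0.7731; ρ = a/2 = 0.3866
P₀ = 0.442424
Lq = P₀·a^c·ρ / (c!·(1−ρ)²) = 0.442424·0.59770·0.3866/(2·0.37632)
= 0.13582

Final: 0.13582


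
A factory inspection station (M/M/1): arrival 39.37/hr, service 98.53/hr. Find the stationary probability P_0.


ρ = 39.37/98.53 = 0.3996
P_n = (1−ρ)·ρ^n = (1 − 0.3996)·0.3996^0 = 0.6004·1.000000 = 0.600426

Final: 0.600426


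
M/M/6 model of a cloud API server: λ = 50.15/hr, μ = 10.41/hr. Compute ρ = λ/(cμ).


ρ = λ/(cμ) = 50.15/(6·10.41) = 50.15/62.46 = 0.8029

Final: 0.8029


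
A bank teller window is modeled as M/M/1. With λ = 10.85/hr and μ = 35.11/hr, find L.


ρ = λ/μ = 10.85/35.11 = 0.3090
L = ρ/(1−ρ) = 0.3090/(1 − 0.3090) = 0.3090/0.6910 = 0.4472

Final: 0.4472


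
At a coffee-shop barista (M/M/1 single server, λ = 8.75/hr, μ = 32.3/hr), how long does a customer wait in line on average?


ρ = 8.75/32.3 = 0.2709
Wq = ρ/(μ−λ) = 0.2709/(32.3 − 8.75) = 0.2709/23.55 = 0.01150 hr

Final: 0.01150 hr


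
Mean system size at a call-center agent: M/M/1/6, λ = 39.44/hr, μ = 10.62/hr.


ρ = 39.44/10.62 = 3.7137
L = ρ[1 − (K+1)ρ^K + Kρ^(K+1)] / [(1−ρ)(1−ρ^(K+1))]
Numerator: 3.7137·(1 − 7·2623.459337 + 6·9742.865937) = 148898.924825
Denominator: (-2.7137)·(-9741.865937) = 26436.965755
L = 148898.924825/26436.965755 = 5.6322

Final: 5.6322


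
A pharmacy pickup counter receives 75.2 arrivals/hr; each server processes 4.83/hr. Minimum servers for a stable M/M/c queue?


Stability requires cμ > λ ⇔ c > λ/μ.
λ/μ = 75.2/4.83 = 15.5694
Minimum integer c = ⌊15.5694⌋ + 1 = 16
Check: 16·4.83 = 77.28 > 75.2, while 15·4.83 = 72.45 ≤ 75.2

Final: 16 servers


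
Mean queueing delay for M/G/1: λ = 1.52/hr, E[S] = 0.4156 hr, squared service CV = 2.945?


ρ = λ·E[S] = 1.52·0.4156 = 0.6317
E[S²] = E[S]²(1+C_s²) = 0.4156²·(1+2.945) = 0.681394
Wq = λ·E[S²]/(2(1−ρ)) = 1.52·0.681394/(2·0.3683) = 1.40613 hr

Final: 1.40613 hr


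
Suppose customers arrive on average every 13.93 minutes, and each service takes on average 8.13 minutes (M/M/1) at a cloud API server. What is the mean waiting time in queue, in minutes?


λ = 60/13.93 = 4.3073 /hr
μ = 60/8.13 = 7.3801 /hr
ρ = λ/μ = 4.3073/7.3801 = 0.5836
Wq = ρ/(μ−λ) = 0.5836/(7.3801−4.3073) = 0.18993 hr
In minutes: 0.18993·60 = 11.396 min

Final: 11.396 min


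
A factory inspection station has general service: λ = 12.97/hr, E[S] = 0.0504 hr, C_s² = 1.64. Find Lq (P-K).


ρ = λ·E[S] = 12.97·0.0504 = 0.6537
Lq = ρ²(1+C_s²)/(2(1−ρ)) = 0.4273·(1+1.64)/(2·0.3463)
= 0.4273·2.6400/0.6926 = 1.62872

Final: 1.62872


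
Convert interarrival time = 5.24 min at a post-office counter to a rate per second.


λ = 1/(interarrival time) in consistent units.
1 second = 0.0166667 min, so λ = 0.0166667/5.24 = 0.003181 per second

Final: 0.003181 /sec


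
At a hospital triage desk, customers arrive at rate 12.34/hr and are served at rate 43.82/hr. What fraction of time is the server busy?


ρ = λ/μ = 12.34/43.82 = 0.2816

Final: 0.2816


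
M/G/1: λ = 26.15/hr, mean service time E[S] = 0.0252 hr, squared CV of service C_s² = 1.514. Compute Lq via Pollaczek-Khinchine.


ρ = λ·E[S] = 26.15·0.0252 = 0.6590
Lq = ρ²(1+C_s²)/(2(1−ρ)) = 0.4343·(1+1.514)/(2·0.3410)
= 0.4343·2.5140/0.6820 = 1.60066

Final: 1.60066


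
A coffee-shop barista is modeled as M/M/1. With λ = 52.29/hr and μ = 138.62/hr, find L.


ρ = λ/μ = 52.29/138.62 = 0.3772
L = ρ/(1−ρ) = 0.3772/(1 − 0.3772) = 0.3772/0.6228 = 0.6057

Final: 0.6057


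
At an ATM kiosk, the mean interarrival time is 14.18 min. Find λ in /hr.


λ = 1/(interarrival time) in consistent units.
1 hour = 60 min, so λ = 60/14.18 = 4.2313 per hour

Final: 4.2313 /hr


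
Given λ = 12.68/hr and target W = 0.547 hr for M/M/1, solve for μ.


W = 1/(μ−λ) ⇒ μ − λ = 1/W = 1/0.547 = 1.8282
μ = λ + 1/W = 12.68 + 1.8282 = 14.5082 per hr

Final: 14.5082 /hr


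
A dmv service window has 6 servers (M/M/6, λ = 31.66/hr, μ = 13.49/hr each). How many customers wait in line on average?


a = λ/μ = 2.3469; ρ = a/6 = 0.3912
P₀ = 0.095292
Lq = P₀·a^c·ρ / (c!·(1−ρ)²) = 0.095292·167.10666·0.3912/(720·0.37069)
= 0.02334

Final: 0.02334


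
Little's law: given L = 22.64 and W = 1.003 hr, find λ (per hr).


λ = L/W = 22.64/1.003 = 22.5723 /hr

Final: 22.5723 /hr


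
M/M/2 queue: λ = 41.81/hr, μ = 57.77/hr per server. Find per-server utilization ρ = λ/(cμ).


ρ = λ/(cμ) = 41.81/(2·57.77) = 41.81/115.54 = 0.3619

Final: 0.3619


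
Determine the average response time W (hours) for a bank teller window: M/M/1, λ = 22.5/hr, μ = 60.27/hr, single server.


W = 1/(μ−λ) = 1/(60.27 − 22.5) = 1/37.77 = 0.02648 hr

Final: 0.02648 hr


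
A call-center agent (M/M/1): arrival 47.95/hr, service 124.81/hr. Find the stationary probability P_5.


ρ = 47.95/124.81 = 0.3842
P_n = (1−ρ)·ρ^n = (1 − 0.3842)·0.3842^5 = 0.6158·0.008369 = 0.005154

Final: 0.005154


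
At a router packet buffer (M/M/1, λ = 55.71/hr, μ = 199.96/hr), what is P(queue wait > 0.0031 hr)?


ρ = 55.71/199.96 = 0.2786
P(Wq > t) = ρ·e^{−(μ−λ)t} = 0.2786·e^{−0.4472}
= 0.2786·0.639432 = 0.178149

Final: 0.178149


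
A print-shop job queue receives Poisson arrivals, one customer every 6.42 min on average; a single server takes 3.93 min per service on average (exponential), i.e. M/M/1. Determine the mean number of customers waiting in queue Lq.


λ = 60/6.42 = 9.3458 /hr
μ = 60/3.93 = 15.2672 /hr
ρ = λ/μ = 9.3458/15.2672 = 0.6121
Lq = ρ²/(1−ρ) = 0.3747/0.3879 = 0.9662

Final: 0.9662


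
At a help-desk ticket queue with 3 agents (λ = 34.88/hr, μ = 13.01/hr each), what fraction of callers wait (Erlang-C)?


a = λ/μ = 2.6810; ρ = a/3 = 0.8937
P₀ = 0.026680 (from M/M/c formula)
C(c,a) = [a^c/(c!(1−ρ))]·P₀ = [19.27070/(6·0.1063)]·0.026680
= 30.20625·0.026680 = 0.805904

Final: 0.805904


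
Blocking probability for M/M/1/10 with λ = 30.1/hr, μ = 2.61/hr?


ρ = λ/μ = 30.1/2.61 = 11.5326
P_K = (1−ρ)ρ^K/(1−ρ^(K+1)) = (-10.5326·41615956659.021622)/(1 − 479938810512.088440)
= -438322853853.066833/-479938810511.088440 = 0.913289

Final: 0.913289


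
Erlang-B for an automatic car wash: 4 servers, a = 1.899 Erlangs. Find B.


B(c,a) = (a^c/c!) / Σ_{k=0}^{c} a^k/k!
a^4/4! = 0.541862
Σ terms (k=0..4): 1.00000 + 1.89900 + 1.80310 + 1.14136 + 0.54186 = 6.385325
B = 0.541862/6.385325 = 0.084861

Final: 0.084861


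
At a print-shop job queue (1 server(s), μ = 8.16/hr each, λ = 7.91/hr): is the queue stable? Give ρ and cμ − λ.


Total capacity cμ = 1·8.16 = 8.16/hr
ρ = λ/(cμ) = 7.91/8.16 = 0.9694
Stable ⇔ ρ < 1: YES
Spare capacity = cμ − λ = 8.16 − 7.91 = 0.25/hr

Final: ρ = 0.9694; stable; margin = 0.25/hr


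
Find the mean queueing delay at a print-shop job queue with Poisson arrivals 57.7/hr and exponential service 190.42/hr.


ρ = 57.7/190.42 = 0.3030
Wq = ρ/(μ−λ) = 0.3030/(190.42 − 57.7) = 0.3030/132.72 = 0.002283 hr

Final: 0.002283 hr


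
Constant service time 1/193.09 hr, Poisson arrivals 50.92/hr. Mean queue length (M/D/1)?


ρ = 50.92/193.09 = 0.2637
M/D/1: Lq = ρ²/(2(1−ρ)) = 0.06954/(2·0.7363) = 0.04723

Final: 0.04723


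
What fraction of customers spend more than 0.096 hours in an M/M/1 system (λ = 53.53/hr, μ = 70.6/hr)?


W ~ Exponential(μ−λ) for M/M/1.
μ − λ = 70.6 − 53.53 = 17.0700
P(W > t) = e^{−(μ−λ)t} = e^{−1.6387} = 0.194228

Final: 0.194228


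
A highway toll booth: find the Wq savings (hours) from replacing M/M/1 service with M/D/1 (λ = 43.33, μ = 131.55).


ρ = 43.33/131.55 = 0.3294
Wq(M/M/1) = ρ/(μ−λ) = 0.3294/88.22 = 0.003734 hr
Wq(M/D/1) = ρ/(2(μ−λ)) = 0.001867 hr
Savings = 0.003734 − 0.001867 = 0.001867 hr

Final: 0.001867 hr


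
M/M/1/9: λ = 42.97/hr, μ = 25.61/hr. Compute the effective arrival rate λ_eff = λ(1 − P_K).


ρ = 1.6779; P_K = (1−ρ)ρ^9/(1−ρ^10) = 0.406300
λ_eff = λ(1 − P_K) = 42.97·(1 − 0.406300) = 42.97·0.593700 = 25.5113 /hr

Final: 25.5113 /hr


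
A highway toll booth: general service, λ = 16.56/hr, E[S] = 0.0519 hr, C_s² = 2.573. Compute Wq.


ρ = λ·E[S] = 16.56·0.0519 = 0.8595
E[S²] = E[S]²(1+C_s²) = 0.0519²·(1+2.573) = 0.009624
Wq = λ·E[S²]/(2(1−ρ)) = 16.56·0.009624/(2·0.1405) = 0.56704 hr

Final: 0.56704 hr


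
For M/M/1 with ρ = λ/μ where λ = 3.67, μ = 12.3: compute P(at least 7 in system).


ρ = 3.67/12.3 = 0.2984
P(N ≥ n) = ρ^n = 0.2984^7 = 0.0002105

Final: 0.0002105


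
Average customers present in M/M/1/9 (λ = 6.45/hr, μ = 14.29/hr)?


ρ = 6.45/14.29 = 0.4514
L = ρ[1 − (K+1)ρ^K + Kρ^(K+1)] / [(1−ρ)(1−ρ^(K+1))]
Numerator: 0.4514·(1 − 10·0.0007776 + 9·0.0003510) = 0.449281
Denominator: (0.5486)·(0.999649) = 0.548443
L = 0.449281/0.548443 = 0.8192

Final: 0.8192


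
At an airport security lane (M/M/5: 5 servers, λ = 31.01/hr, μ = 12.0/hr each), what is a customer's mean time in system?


a = 2.5842; ρ = 0.5168; P₀ = 0.073287
Lq = P₀·a^c·ρ/(c!(1−ρ)²) = 0.15581
Wq = Lq/λ = 0.15581/31.01 = 0.005025 hr
W = Wq + 1/μ = 0.005025 + 0.08333 = 0.08836 hr

Final: 0.08836 hr


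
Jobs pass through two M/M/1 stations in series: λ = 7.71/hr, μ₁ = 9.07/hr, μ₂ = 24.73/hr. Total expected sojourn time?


Each node sees arrival rate λ = 7.71/hr (tandem ⇒ throughput preserved).
W₁ = 1/(μ₁−λ) = 1/(9.07−7.71) = 0.73529 hr
W₂ = 1/(μ₂−λ) = 1/(24.73−7.71) = 0.05875 hr
W_total = W₁ + W₂ = 0.73529 + 0.05875 = 0.79405 hr

Final: 0.79405 hr


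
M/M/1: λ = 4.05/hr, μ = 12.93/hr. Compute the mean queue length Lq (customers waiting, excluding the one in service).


ρ = 4.05/12.93 = 0.3132
Lq = ρ²/(1−ρ) = 0.09811/0.6868 = 0.1429

Final: 0.1429


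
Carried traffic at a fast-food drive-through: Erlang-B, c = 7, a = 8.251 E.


B(7,8.251) = 0.322143 (Erlang-B)
Carried load = a(1 − B) = 8.251·(1 − 0.322143) = 8.251·0.677857 = 5.5930 E

Final: 5.5930 Erlangs


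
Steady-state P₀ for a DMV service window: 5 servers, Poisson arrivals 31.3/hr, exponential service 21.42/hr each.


a = λ/μ = 31.3/21.42 = 1.4613; ρ = a/c = 0.2923
Σ_{k=0}^{4} a^k/k! (terms k=0..4) = 1.00000 + 1.46125 + 1.06763 + 0.52002 + 0.18997 = 4.23887
Tail: a^5/(5!(1−ρ)) = 6.66230/(120·0.7077) = 0.07844
P₀ = 1/(4.23887 + 0.07844) = 1/4.31732 = 0.231625

Final: 0.231625


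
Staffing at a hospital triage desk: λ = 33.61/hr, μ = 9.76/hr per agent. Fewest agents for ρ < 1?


Stability requires cμ > λ ⇔ c > λ/μ.
λ/μ = 33.61/9.76 = 3.4436
Minimum integer c = ⌊3.4436⌋ + 1 = 4
Check: 4·9.76 = 39.04 > 33.61, while 3·9.76 = 29.28 ≤ 33.61

Final: 4 servers


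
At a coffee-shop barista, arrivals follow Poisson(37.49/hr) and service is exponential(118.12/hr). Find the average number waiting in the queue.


ρ = 37.49/118.12 = 0.3174
Lq = ρ²/(1−ρ) = 0.1007/0.6826 = 0.1476

Final: 0.1476


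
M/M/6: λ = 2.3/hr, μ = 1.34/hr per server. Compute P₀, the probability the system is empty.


a = λ/μ = 2.3/1.34 = 1.7164; ρ = a/c = 0.2861
Σ_{k=0}^{5} a^k/k! (terms k=0..5) = 1.00000 + 1.71642 + 1.47305 + 0.84279 + 0.36164 + 0.12415 = 5.51804
Tail: a^6/(6!(1−ρ)) = 25.57044/(720·0.7139) = 0.04975
P₀ = 1/(5.51804 + 0.04975) = 1/5.56779 = 0.179605

Final: 0.179605


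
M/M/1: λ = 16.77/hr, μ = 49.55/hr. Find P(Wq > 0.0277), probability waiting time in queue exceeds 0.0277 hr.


ρ = 16.77/49.55 = 0.3384
P(Wq > t) = ρ·e^{−(μ−λ)t} = 0.3384·e^{−0.9080}
= 0.3384·0.403328 = 0.136505

Final: 0.136505


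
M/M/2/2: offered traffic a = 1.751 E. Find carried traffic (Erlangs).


B(2,1.751) = 0.357843 (Erlang-B)
Carried load = a(1 − B) = 1.751·(1 − 0.357843) = 1.751·0.642157 = 1.1244 E

Final: 1.1244 Erlangs


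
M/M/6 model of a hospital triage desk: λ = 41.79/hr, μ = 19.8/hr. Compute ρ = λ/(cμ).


ρ = λ/(cμ) = 41.79/(6·19.8) = 41.79/118.80 = 0.3518

Final: 0.3518


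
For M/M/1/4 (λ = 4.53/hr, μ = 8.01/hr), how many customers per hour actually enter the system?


ρ = 0.5655; P_K = (1−ρ)ρ^4/(1−ρ^5) = 0.047173
λ_eff = λ(1 − P_K) = 4.53·(1 − 0.047173) = 4.53·0.952827 = 4.3163 /hr

Final: 4.3163 /hr


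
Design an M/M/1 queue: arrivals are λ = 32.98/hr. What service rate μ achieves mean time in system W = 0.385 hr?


W = 1/(μ−λ) ⇒ μ − λ = 1/W = 1/0.385 = 2.5974
μ = λ + 1/W = 32.98 + 2.5974 = 35.5774 per hr

Final: 35.5774 /hr


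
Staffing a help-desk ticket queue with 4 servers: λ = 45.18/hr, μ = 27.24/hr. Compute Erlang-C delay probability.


a = λ/μ = 1.6586; ρ = a/4 = 0.4146
P₀ = 0.187506 (from M/M/c formula)
C(c,a) = [a^c/(c!(1−ρ))]·P₀ = [7.56757/(24·0.5854)]·0.187506
= 0.53868·0.187506 = 0.101005

Final: 0.101005


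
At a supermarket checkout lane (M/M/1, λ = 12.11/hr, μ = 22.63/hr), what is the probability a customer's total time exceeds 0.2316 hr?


W ~ Exponential(μ−λ) for M/M/1.
μ − λ = 22.63 − 12.11 = 10.5200
P(W > t) = e^{−(μ−λ)t} = e^{−2.4364} = 0.087472

Final: 0.087472


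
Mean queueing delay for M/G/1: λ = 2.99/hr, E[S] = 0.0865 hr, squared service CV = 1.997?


ρ = λ·E[S] = 2.99·0.0865 = 0.2586
E[S²] = E[S]²(1+C_s²) = 0.0865²·(1+1.997) = 0.022424
Wq = λ·E[S²]/(2(1−ρ)) = 2.99·0.022424/(2·0.7414) = 0.04522 hr

Final: 0.04522 hr


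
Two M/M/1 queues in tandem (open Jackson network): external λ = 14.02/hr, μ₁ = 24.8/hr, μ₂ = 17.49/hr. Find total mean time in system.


Each node sees arrival rate λ = 14.02/hr (tandem ⇒ throughput preserved).
W₁ = 1/(μ₁−λ) = 1/(24.8−14.02) = 0.09276 hr
W₂ = 1/(μ₂−λ) = 1/(17.49−14.02) = 0.28818 hr
W_total = W₁ + W₂ = 0.09276 + 0.28818 = 0.38095 hr

Final: 0.38095 hr


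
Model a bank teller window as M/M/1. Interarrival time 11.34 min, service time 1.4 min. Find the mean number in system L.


λ = 60/11.34 = 5.2910 /hr
μ = 60/1.4 = 42.8571 /hr
ρ = λ/μ = 5.2910/42.8571 = 0.1235
L = ρ/(1−ρ) = 0.1235/0.8765 = 0.1408

Final: 0.1408


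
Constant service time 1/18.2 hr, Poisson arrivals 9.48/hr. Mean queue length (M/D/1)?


ρ = 9.48/18.2 = 0.5209
M/D/1: Lq = ρ²/(2(1−ρ)) = 0.2713/(2·0.4791) = 0.28314

Final: 0.28314


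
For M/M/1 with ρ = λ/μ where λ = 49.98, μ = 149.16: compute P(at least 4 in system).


ρ = 49.98/149.16 = 0.3351
P(N ≥ n) = ρ^n = 0.3351^4 = 0.012606

Final: 0.012606


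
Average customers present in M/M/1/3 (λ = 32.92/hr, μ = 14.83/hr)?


ρ = 32.92/14.83 = 2.2198
L = ρ[1 − (K+1)ρ^K + Kρ^(K+1)] / [(1−ρ)(1−ρ^(K+1))]
Numerator: 2.2198·(1 − 4·10.938456 + 3·24.281455) = 66.795723
Denominator: (-1.2198)·(-23.281455) = 28.399293
L = 66.795723/28.399293 = 2.3520

Final: 2.3520


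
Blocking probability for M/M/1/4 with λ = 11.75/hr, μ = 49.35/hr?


ρ = λ/μ = 11.75/49.35 = 0.2381
P_K = (1−ρ)ρ^K/(1−ρ^(K+1)) = (0.7619·0.003214)/(1 − 0.0007652)
= 0.002449/0.999235 = 0.002450

Final: 0.002450


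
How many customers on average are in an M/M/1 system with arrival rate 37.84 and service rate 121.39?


ρ = λ/μ = 37.84/121.39 = 0.3117
L = ρ/(1−ρ) = 0.3117/(1 − 0.3117) = 0.3117/0.6883 = 0.4529

Final: 0.4529


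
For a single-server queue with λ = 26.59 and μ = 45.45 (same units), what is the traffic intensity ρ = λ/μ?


ρ = λ/μ = 26.59/45.45 = 0.5850

Final: 0.5850


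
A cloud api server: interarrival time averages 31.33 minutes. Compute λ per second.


λ = 1/(interarrival time) in consistent units.
1 second = 0.0166667 min, so λ = 0.0166667/31.33 = 0.0005320 per second

Final: 0.0005320 /sec


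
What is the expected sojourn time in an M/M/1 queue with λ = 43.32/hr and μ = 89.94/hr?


W = 1/(μ−λ) = 1/(89.94 − 43.32) = 1/46.62 = 0.02145 hr

Final: 0.02145 hr


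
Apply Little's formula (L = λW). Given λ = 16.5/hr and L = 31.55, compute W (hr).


W = L/λ = 31.55/16.5 = 1.9121 hr

Final: 1.9121 hr


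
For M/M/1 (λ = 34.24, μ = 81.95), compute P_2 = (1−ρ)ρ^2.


ρ = 34.24/81.95 = 0.4178
P_n = (1−ρ)·ρ^n = (1 − 0.4178)·0.4178^2 = 0.5822·0.174570 = 0.101632

Final: 0.101632


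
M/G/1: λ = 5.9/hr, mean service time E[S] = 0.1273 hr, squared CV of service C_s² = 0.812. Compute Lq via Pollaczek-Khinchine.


ρ = λ·E[S] = 5.9·0.1273 = 0.7511
Lq = ρ²(1+C_s²)/(2(1−ρ)) = 0.5641·(1+0.812)/(2·0.2489)
= 0.5641·1.8120/0.4979 = 2.05311

Final: 2.05311


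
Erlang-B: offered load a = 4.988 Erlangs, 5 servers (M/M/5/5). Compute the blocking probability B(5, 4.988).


B(c,a) = (a^c/c!) / Σ_{k=0}^{c} a^k/k!
a^5/5! = 25.730663
Σ terms (k=0..5): 1.00000 + 4.98800 + 12.44007 + 20.68369 + 25.79257 + 25.73066 = 90.634993
B = 25.730663/90.634993 = 0.283893

Final: 0.283893


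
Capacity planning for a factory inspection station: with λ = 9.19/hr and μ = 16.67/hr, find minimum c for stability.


Stability requires cμ > λ ⇔ c > λ/μ.
λ/μ = 9.19/16.67 = 0.5513
Minimum integer c = ⌊0.5513⌋ + 1 = 1
Check: 1·16.67 = 16.67 > 9.19, while 0·16.67 = 0.00 ≤ 9.19

Final: 1 servers


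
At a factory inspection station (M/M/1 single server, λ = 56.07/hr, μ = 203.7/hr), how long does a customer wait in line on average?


ρ = 56.07/203.7 = 0.2753
Wq = ρ/(μ−λ) = 0.2753/(203.7 − 56.07) = 0.2753/147.63 = 0.001865 hr

Final: 0.001865 hr


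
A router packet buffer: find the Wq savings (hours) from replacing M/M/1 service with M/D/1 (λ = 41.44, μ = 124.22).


ρ = 41.44/124.22 = 0.3336
Wq(M/M/1) = ρ/(μ−λ) = 0.3336/82.78 = 0.004030 hr
Wq(M/D/1) = ρ/(2(μ−λ)) = 0.002015 hr
Savings = 0.004030 − 0.002015 = 0.002015 hr

Final: 0.002015 hr


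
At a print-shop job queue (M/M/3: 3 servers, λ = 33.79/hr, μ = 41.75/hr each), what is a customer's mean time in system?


a = 0.8093; ρ = 0.2698; P₀ = 0.442897
Lq = P₀·a^c·ρ/(c!(1−ρ)²) = 0.01980
Wq = Lq/λ = 0.01980/33.79 = 0.0005860 hr
W = Wq + 1/μ = 0.0005860 + 0.02395 = 0.02454 hr

Final: 0.02454 hr


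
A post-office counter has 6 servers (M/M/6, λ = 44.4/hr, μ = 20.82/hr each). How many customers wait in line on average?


a = λ/μ = 2.1326; ρ = a/6 = 0.3554
P₀ = 0.118274
Lq = P₀·a^c·ρ / (c!·(1−ρ)²) = 0.118274·94.06184·0.3554/(720·0.41547)
= 0.01322

Final: 0.01322


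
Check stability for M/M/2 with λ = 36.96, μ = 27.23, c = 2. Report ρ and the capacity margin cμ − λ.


Total capacity cμ = 2·27.23 = 54.46/hr
ρ = λ/(cμ) = 36.96/54.46 = 0.6787
Stable ⇔ ρ < 1: YES
Spare capacity = cμ − λ = 54.46 − 36.96 = 17.50/hr

Final: ρ = 0.6787; stable; margin = 17.50/hr


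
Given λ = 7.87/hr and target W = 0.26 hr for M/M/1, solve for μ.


W = 1/(μ−λ) ⇒ μ − λ = 1/W = 1/0.26 = 3.8462
μ = λ + 1/W = 7.87 + 3.8462 = 11.7162 per hr

Final: 11.7162 /hr


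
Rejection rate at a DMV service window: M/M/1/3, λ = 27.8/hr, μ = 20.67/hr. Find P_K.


ρ = λ/μ = 27.8/20.67 = 1.3449
P_K = (1−ρ)ρ^K/(1−ρ^(K+1)) = (-0.3449·2.432837)/(1 − 3.272030)
= -0.839193/-2.272030 = 0.369358

Final: 0.369358


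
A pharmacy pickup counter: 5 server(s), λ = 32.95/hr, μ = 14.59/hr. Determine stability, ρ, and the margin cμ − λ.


Total capacity cμ = 5·14.59 = 72.95/hr
ρ = λ/(cμ) = 32.95/72.95 = 0.4517
Stable ⇔ ρ < 1: YES
Spare capacity = cμ − λ = 72.95 − 32.95 = 40.00/hr

Final: ρ = 0.4517; stable; margin = 40.00/hr


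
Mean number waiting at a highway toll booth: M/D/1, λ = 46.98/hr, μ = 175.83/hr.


ρ = 46.98/175.83 = 0.2672
M/D/1: Lq = ρ²/(2(1−ρ)) = 0.07139/(2·0.7328) = 0.04871

Final: 0.04871


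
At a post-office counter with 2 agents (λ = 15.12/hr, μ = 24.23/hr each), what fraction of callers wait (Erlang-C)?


a = λ/μ = 0.6240; ρ = a/2 = 0.3120
P₀ = 0.524379 (from M/M/c formula)
C(c,a) = [a^c/(c!(1−ρ))]·P₀ = [0.38940/(2·0.6880)]·0.524379
= 0.28300·0.524379 = 0.148399

Final: 0.148399


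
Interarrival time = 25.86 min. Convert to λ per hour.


λ = 1/(interarrival time) in consistent units.
1 hour = 60 min, so λ = 60/25.86 = 2.3202 per hour

Final: 2.3202 /hr


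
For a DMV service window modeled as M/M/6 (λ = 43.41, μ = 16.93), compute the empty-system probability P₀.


a = λ/μ = 43.41/16.93 = 2.5641; ρ = a/c = 0.4273
Σ_{k=0}^{5} a^k/k! (terms k=0..5) = 1.00000 + 2.56409 + 3.28727 + 2.80962 + 1.80103 + 0.92360 = 12.38560
Tail: a^6/(6!(1−ρ)) = 284.18226/(720·0.5727) = 0.68924
P₀ = 1/(12.38560 + 0.68924) = 1/13.07485 = 0.076483

Final: 0.076483


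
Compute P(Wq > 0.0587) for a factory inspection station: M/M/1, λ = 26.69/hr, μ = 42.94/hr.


ρ = 26.69/42.94 = 0.6216
P(Wq > t) = ρ·e^{−(μ−λ)t} = 0.6216·e^{−0.9539}
= 0.6216·0.385245 = 0.239455

Final: 0.239455


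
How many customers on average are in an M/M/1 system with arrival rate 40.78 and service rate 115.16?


ρ = λ/μ = 40.78/115.16 = 0.3541
L = ρ/(1−ρ) = 0.3541/(1 − 0.3541) = 0.3541/0.6459 = 0.5483

Final: 0.5483


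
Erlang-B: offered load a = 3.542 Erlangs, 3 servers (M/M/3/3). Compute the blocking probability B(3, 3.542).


B(c,a) = (a^c/c!) / Σ_{k=0}^{c} a^k/k!
a^3/3! = 7.406183
Σ terms (k=0..3): 1.00000 + 3.54200 + 6.27288 + 7.40618 = 18.221065
B = 7.406183/18.221065 = 0.406463

Final: 0.406463


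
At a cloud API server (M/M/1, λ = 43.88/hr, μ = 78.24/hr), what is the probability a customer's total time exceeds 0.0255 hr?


W ~ Exponential(μ−λ) for M/M/1.
μ − λ = 78.24 − 43.88 = 34.3600
P(W > t) = e^{−(μ−λ)t} = e^{−0.8762} = 0.416370

Final: 0.416370


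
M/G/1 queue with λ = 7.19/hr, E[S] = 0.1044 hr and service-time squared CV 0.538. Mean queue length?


ρ = λ·E[S] = 7.19·0.1044 = 0.7506
Lq = ρ²(1+C_s²)/(2(1−ρ)) = 0.5635·(1+0.538)/(2·0.2494)
= 0.5635·1.5380/0.4987 = 1.73761

Final: 1.73761


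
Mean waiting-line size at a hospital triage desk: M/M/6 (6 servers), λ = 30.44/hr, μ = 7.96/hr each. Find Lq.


a = λ/μ = 3.8241; ρ = a/6 = 0.6374
P₀ = 0.020342
Lq = P₀·a^c·ρ / (c!·(1−ρ)²) = 0.020342·3127.44357·0.6374/(720·0.13151)
= 0.42821

Final: 0.42821


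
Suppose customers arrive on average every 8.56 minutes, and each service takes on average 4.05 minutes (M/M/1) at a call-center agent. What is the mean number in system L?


λ = 60/8.56 = 7.0093 /hr
μ = 60/4.05 = 14.8148 /hr
ρ = λ/μ = 7.0093/14.8148 = 0.4731
L = ρ/(1−ρ) = 0.4731/0.5269 = 0.8980

Final: 0.8980


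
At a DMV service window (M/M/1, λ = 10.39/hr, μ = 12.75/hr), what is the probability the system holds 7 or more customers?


ρ = 10.39/12.75 = 0.8149
P(N ≥ n) = ρ^n = 0.8149^7 = 0.238637

Final: 0.238637


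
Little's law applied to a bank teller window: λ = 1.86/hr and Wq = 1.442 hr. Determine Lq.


Lq = λWq = 1.86·1.442 = 2.6821

Final: 2.6821


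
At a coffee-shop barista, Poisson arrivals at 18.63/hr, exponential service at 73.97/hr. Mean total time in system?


W = 1/(μ−λ) = 1/(73.97 − 18.63) = 1/55.34 = 0.01807 hr

Final: 0.01807 hr


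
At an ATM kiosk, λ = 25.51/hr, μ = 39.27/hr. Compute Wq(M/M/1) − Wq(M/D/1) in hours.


ρ = 25.51/39.27 = 0.6496
Wq(M/M/1) = ρ/(μ−λ) = 0.6496/13.76 = 0.04721 hr
Wq(M/D/1) = ρ/(2(μ−λ)) = 0.02360 hr
Savings = 0.04721 − 0.02360 = 0.02360 hr

Final: 0.02360 hr


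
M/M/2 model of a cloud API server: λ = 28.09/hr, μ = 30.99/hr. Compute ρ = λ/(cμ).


ρ = λ/(cμ) = 28.09/(2·30.99) = 28.09/61.98 = 0.4532

Final: 0.4532


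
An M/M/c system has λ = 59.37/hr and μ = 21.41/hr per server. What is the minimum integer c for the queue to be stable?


Stability requires cμ > λ ⇔ c > λ/μ.
λ/μ = 59.37/21.41 = 2.7730
Minimum integer c = ⌊2.7730⌋ + 1 = 3
Check: 3·21.41 = 64.23 > 59.37, while 2·21.41 = 42.82 ≤ 59.37

Final: 3 servers


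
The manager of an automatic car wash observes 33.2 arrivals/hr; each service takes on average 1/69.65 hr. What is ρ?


ρ = λ/μ = 33.2/69.65 = 0.4767

Final: 0.4767


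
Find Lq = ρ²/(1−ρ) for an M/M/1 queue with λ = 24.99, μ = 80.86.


ρ = 24.99/80.86 = 0.3091
Lq = ρ²/(1−ρ) = 0.09551/0.6909 = 0.1382

Final: 0.1382


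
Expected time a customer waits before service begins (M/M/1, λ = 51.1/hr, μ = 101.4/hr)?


ρ = 51.1/101.4 = 0.5039
Wq = ρ/(μ−λ) = 0.5039/(101.4 − 51.1) = 0.5039/50.30 = 0.01002 hr

Final: 0.01002 hr


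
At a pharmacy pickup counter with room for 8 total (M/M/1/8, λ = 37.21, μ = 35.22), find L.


ρ = 37.21/35.22 = 1.0565
L = ρ[1 − (K+1)ρ^K + Kρ^(K+1)] / [(1−ρ)(1−ρ^(K+1))]
Numerator: 1.0565·(1 − 9·1.552253 + 8·1.639959) = 0.157831
Denominator: (-0.05650)·(-0.639959) = 0.036159
L = 0.157831/0.036159 = 4.3649

Final: 4.3649


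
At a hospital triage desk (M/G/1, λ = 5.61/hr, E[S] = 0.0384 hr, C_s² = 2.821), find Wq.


ρ = λ·E[S] = 5.61·0.0384 = 0.2154
E[S²] = E[S]²(1+C_s²) = 0.0384²·(1+2.821) = 0.005634
Wq = λ·E[S²]/(2(1−ρ)) = 5.61·0.005634/(2·0.7846) = 0.02014 hr

Final: 0.02014 hr


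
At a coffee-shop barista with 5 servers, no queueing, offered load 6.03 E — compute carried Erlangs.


B(5,6.03) = 0.362490 (Erlang-B)
Carried load = a(1 − B) = 6.03·(1 − 0.362490) = 6.03·0.637510 = 3.8442 E

Final: 3.8442 Erlangs


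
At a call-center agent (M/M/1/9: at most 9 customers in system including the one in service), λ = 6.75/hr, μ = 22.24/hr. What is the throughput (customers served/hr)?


ρ = 0.3035; P_K = (1−ρ)ρ^9/(1−ρ^10) = 0.00001522
λ_eff = λ(1 − P_K) = 6.75·(1 − 0.00001522) = 6.75·0.999985 = 6.7499 /hr

Final: 6.7499 /hr


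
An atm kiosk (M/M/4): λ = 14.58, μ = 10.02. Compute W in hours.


a = 1.4551; ρ = 0.3638; P₀ = 0.231439
Lq = P₀·a^c·ρ/(c!(1−ρ)²) = 0.03885
Wq = Lq/λ = 0.03885/14.58 = 0.002665 hr
W = Wq + 1/μ = 0.002665 + 0.09980 = 0.10246 hr

Final: 0.10246 hr


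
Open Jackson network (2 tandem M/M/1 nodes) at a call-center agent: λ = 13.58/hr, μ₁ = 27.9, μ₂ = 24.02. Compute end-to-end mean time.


Each node sees arrival rate λ = 13.58/hr (tandem ⇒ throughput preserved).
W₁ = 1/(μ₁−λ) = 1/(27.9−13.58) = 0.06983 hr
W₂ = 1/(μ₂−λ) = 1/(24.02−13.58) = 0.09579 hr
W_total = W₁ + W₂ = 0.06983 + 0.09579 = 0.16562 hr

Final: 0.16562 hr


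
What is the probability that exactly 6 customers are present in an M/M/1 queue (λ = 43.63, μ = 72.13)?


ρ = 43.63/72.13 = 0.6049
P_n = (1−ρ)·ρ^n = (1 − 0.6049)·0.6049^6 = 0.3951·0.048980 = 0.019353

Final: 0.019353


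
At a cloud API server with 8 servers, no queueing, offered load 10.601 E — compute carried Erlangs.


B(8,10.601) = 0.365586 (Erlang-B)
Carried load = a(1 − B) = 10.601·(1 − 0.365586) = 10.601·0.634414 = 6.7254 E

Final: 6.7254 Erlangs


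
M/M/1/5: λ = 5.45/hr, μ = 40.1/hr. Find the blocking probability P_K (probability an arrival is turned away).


ρ = λ/μ = 5.45/40.1 = 0.1359
P_K = (1−ρ)ρ^K/(1−ρ^(K+1)) = (0.8641·0.00004637)/(1 − 0.000006302)
= 0.00004007/0.999994 = 0.00004007

Final: 0.00004007


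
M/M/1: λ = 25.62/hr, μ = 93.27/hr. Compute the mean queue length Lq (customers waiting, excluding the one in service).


ρ = 25.62/93.27 = 0.2747
Lq = ρ²/(1−ρ) = 0.07545/0.7253 = 0.1040

Final: 0.1040


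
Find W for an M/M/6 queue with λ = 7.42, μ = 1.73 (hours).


a = 4.2890; ρ = 0.7148; P₀ = 0.011883
Lq = P₀·a^c·ρ/(c!(1−ρ)²) = 0.90318
Wq = Lq/λ = 0.90318/7.42 = 0.12172 hr
W = Wq + 1/μ = 0.12172 + 0.57803 = 0.69976 hr

Final: 0.69976 hr


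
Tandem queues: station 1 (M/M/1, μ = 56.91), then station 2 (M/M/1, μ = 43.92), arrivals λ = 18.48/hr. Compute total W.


Each node sees arrival rate λ = 18.48/hr (tandem ⇒ throughput preserved).
W₁ = 1/(μ₁−λ) = 1/(56.91−18.48) = 0.02602 hr
W₂ = 1/(μ₂−λ) = 1/(43.92−18.48) = 0.03931 hr
W_total = W₁ + W₂ = 0.02602 + 0.03931 = 0.06533 hr

Final: 0.06533 hr


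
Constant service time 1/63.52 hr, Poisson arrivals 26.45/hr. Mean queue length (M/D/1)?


ρ = 26.45/63.52 = 0.4164
M/D/1: Lq = ρ²/(2(1−ρ)) = 0.1734/(2·0.5836) = 0.14856

Final: 0.14856


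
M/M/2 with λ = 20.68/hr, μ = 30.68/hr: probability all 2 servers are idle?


a = λ/μ = 20.68/30.68 = 0.6741; ρ = a/c = 0.3370
Σ_{k=0}^{1} a^k/k! (terms k=0..1) = 1.00000 + 0.67405 = 1.67405
Tail: a^2/(2!(1−ρ)) = 0.45435/(2·0.6630) = 0.34266
P₀ = 1/(1.67405 + 0.34266) = 1/2.01672 = 0.495856

Final: 0.495856


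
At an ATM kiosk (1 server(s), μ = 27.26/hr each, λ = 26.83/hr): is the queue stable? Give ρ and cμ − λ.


Total capacity cμ = 1·27.26 = 27.26/hr
ρ = λ/(cμ) = 26.83/27.26 = 0.9842
Stable ⇔ ρ < 1: YES
Spare capacity = cμ − λ = 27.26 − 26.83 = 0.43/hr

Final: ρ = 0.9842; stable; margin = 0.43/hr


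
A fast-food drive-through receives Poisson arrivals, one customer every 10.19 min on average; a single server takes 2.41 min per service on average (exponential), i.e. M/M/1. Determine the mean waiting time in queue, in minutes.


λ = 60/10.19 = 5.8881 /hr
μ = 60/2.41 = 24.8963 /hr
ρ = λ/μ = 5.8881/24.8963 = 0.2365
Wq = ρ/(μ−λ) = 0.2365/(24.8963−5.8881) = 0.01244 hr
In minutes: 0.01244·60 = 0.7465 min

Final: 0.7465 min


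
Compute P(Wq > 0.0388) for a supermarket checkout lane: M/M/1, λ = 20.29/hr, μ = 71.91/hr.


ρ = 20.29/71.91 = 0.2822
P(Wq > t) = ρ·e^{−(μ−λ)t} = 0.2822·e^{−2.0029}
= 0.2822·0.134949 = 0.038077

Final: 0.038077


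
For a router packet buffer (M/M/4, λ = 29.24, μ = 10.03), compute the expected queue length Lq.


a = λ/μ = 2.9153; ρ = a/4 = 0.7288
P₀ = 0.042751
Lq = P₀·a^c·ρ / (c!·(1−ρ)²) = 0.042751·72.22803·0.7288/(24·0.07354)
= 1.27502

Final: 1.27502


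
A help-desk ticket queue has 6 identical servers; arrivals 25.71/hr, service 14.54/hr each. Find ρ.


ρ = λ/(cμ) = 25.71/(6·14.54) = 25.71/87.24 = 0.2947

Final: 0.2947
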